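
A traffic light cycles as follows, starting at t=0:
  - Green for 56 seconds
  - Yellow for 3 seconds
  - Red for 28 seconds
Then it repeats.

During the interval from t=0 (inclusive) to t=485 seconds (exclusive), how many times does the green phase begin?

Answer: 6

Derivation:
Cycle = 56+3+28 = 87s
green phase starts at t = k*87 + 0 for k=0,1,2,...
Need k*87+0 < 485 → k < 5.575
k ∈ {0, ..., 5} → 6 starts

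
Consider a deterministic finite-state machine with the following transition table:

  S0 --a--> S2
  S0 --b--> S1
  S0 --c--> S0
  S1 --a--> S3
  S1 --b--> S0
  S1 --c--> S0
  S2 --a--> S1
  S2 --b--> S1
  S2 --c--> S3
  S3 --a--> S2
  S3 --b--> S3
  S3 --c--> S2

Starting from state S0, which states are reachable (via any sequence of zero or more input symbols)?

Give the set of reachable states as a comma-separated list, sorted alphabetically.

BFS from S0:
  visit S0: S0--a-->S2 (new), S0--b-->S1 (new), S0--c-->S0 (seen)
  visit S2: S2--a-->S1 (seen), S2--b-->S1 (seen), S2--c-->S3 (new)
  visit S1: S1--a-->S3 (seen), S1--b-->S0 (seen), S1--c-->S0 (seen)
  visit S3: S3--a-->S2 (seen), S3--b-->S3 (seen), S3--c-->S2 (seen)

Answer: S0, S1, S2, S3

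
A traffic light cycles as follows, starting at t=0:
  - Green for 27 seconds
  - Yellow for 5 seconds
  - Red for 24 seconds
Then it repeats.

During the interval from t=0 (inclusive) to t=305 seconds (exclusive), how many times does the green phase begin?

Answer: 6

Derivation:
Cycle = 27+5+24 = 56s
green phase starts at t = k*56 + 0 for k=0,1,2,...
Need k*56+0 < 305 → k < 5.446
k ∈ {0, ..., 5} → 6 starts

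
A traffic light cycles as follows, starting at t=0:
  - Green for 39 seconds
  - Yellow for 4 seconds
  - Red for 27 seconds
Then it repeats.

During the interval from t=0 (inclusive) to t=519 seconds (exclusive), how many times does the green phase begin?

Answer: 8

Derivation:
Cycle = 39+4+27 = 70s
green phase starts at t = k*70 + 0 for k=0,1,2,...
Need k*70+0 < 519 → k < 7.414
k ∈ {0, ..., 7} → 8 starts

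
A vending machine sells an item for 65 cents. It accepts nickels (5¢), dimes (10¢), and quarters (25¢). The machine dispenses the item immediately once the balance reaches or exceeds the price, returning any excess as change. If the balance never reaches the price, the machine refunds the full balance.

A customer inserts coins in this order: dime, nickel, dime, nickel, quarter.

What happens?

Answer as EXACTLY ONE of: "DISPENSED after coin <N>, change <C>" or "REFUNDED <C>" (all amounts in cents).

Price: 65¢
Coin 1 (dime, 10¢): balance = 10¢
Coin 2 (nickel, 5¢): balance = 15¢
Coin 3 (dime, 10¢): balance = 25¢
Coin 4 (nickel, 5¢): balance = 30¢
Coin 5 (quarter, 25¢): balance = 55¢
All coins inserted, balance 55¢ < price 65¢ → REFUND 55¢

Answer: REFUNDED 55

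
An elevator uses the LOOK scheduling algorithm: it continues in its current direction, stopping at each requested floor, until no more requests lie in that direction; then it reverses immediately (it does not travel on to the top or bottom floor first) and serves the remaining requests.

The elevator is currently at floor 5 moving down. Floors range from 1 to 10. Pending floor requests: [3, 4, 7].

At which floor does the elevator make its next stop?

Current floor: 5, direction: down
Requests above: [7]
Requests below: [3, 4]
Moving down and requests lie below → nearest below is max([3, 4]) = 4

Answer: 4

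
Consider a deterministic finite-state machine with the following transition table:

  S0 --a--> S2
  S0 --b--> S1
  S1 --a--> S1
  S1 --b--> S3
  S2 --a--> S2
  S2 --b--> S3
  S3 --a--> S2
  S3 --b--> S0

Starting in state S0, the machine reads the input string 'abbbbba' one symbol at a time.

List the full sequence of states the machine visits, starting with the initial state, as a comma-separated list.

Answer: S0, S2, S3, S0, S1, S3, S0, S2

Derivation:
Start: S0
  read 'a': S0 --a--> S2
  read 'b': S2 --b--> S3
  read 'b': S3 --b--> S0
  read 'b': S0 --b--> S1
  read 'b': S1 --b--> S3
  read 'b': S3 --b--> S0
  read 'a': S0 --a--> S2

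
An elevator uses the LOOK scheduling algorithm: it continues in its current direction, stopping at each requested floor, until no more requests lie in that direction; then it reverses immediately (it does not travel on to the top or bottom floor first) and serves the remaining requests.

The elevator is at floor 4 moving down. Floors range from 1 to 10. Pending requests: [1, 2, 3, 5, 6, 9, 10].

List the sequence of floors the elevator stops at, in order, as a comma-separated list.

Answer: 3, 2, 1, 5, 6, 9, 10

Derivation:
Current: 4, moving DOWN
Serve below first (descending): [3, 2, 1]
Then reverse, serve above (ascending): [5, 6, 9, 10]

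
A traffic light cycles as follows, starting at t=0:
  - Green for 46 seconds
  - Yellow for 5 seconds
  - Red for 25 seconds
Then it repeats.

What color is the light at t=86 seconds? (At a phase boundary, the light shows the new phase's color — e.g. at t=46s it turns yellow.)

Cycle length = 46 + 5 + 25 = 76s
t = 86, phase_t = 86 mod 76 = 10
10 < 46 (green end) → GREEN

Answer: green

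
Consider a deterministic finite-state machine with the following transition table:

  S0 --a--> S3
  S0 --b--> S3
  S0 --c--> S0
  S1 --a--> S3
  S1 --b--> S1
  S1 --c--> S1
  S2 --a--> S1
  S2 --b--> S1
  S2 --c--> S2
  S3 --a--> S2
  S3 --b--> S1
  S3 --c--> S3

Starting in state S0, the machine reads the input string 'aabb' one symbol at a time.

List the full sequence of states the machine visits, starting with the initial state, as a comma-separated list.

Answer: S0, S3, S2, S1, S1

Derivation:
Start: S0
  read 'a': S0 --a--> S3
  read 'a': S3 --a--> S2
  read 'b': S2 --b--> S1
  read 'b': S1 --b--> S1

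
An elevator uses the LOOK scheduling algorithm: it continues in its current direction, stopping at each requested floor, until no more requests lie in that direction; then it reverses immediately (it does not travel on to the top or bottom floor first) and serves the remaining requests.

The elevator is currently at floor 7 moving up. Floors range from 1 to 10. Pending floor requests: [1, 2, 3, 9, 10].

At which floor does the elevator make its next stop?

Current floor: 7, direction: up
Requests above: [9, 10]
Requests below: [1, 2, 3]
Moving up and requests lie above → nearest above is min([9, 10]) = 9

Answer: 9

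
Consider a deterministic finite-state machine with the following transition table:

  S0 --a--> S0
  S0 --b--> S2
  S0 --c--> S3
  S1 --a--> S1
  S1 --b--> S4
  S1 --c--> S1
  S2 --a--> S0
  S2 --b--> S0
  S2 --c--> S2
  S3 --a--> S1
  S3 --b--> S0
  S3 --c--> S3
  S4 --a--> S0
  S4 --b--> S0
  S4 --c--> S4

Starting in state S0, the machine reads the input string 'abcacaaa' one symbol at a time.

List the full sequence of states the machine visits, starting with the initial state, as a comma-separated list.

Start: S0
  read 'a': S0 --a--> S0
  read 'b': S0 --b--> S2
  read 'c': S2 --c--> S2
  read 'a': S2 --a--> S0
  read 'c': S0 --c--> S3
  read 'a': S3 --a--> S1
  read 'a': S1 --a--> S1
  read 'a': S1 --a--> S1

Answer: S0, S0, S2, S2, S0, S3, S1, S1, S1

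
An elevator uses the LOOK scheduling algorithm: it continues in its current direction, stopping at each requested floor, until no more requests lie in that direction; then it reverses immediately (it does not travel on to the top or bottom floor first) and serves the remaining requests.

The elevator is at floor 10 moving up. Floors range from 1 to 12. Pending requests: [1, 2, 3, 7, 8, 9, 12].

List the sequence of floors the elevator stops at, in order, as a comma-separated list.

Current: 10, moving UP
Serve above first (ascending): [12]
Then reverse, serve below (descending): [9, 8, 7, 3, 2, 1]

Answer: 12, 9, 8, 7, 3, 2, 1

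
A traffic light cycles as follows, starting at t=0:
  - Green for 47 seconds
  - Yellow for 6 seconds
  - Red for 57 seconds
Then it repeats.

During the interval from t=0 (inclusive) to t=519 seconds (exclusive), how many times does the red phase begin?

Cycle = 47+6+57 = 110s
red phase starts at t = k*110 + 53 for k=0,1,2,...
Need k*110+53 < 519 → k < 4.236
k ∈ {0, ..., 4} → 5 starts

Answer: 5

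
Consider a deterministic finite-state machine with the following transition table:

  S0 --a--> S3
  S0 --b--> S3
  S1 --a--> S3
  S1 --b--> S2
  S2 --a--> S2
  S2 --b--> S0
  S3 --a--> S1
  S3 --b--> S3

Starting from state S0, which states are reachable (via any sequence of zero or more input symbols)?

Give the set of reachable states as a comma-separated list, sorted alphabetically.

BFS from S0:
  visit S0: S0--a-->S3 (new), S0--b-->S3 (seen)
  visit S3: S3--a-->S1 (new), S3--b-->S3 (seen)
  visit S1: S1--a-->S3 (seen), S1--b-->S2 (new)
  visit S2: S2--a-->S2 (seen), S2--b-->S0 (seen)

Answer: S0, S1, S2, S3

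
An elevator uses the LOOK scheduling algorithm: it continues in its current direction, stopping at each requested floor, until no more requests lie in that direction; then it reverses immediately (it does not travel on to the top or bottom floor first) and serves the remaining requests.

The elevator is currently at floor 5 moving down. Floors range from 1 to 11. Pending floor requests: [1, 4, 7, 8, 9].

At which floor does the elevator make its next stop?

Current floor: 5, direction: down
Requests above: [7, 8, 9]
Requests below: [1, 4]
Moving down and requests lie below → nearest below is max([1, 4]) = 4

Answer: 4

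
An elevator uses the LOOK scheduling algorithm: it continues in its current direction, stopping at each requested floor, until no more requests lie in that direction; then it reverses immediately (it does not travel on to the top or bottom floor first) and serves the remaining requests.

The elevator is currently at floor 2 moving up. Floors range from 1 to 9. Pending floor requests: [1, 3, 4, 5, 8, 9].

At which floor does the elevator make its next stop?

Answer: 3

Derivation:
Current floor: 2, direction: up
Requests above: [3, 4, 5, 8, 9]
Requests below: [1]
Moving up and requests lie above → nearest above is min([3, 4, 5, 8, 9]) = 3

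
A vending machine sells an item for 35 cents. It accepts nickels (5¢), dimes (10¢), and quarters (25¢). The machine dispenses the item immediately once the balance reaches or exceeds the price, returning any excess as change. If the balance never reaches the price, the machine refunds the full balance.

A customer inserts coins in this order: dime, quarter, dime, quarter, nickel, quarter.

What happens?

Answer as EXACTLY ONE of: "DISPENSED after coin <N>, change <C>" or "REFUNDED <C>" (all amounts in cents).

Price: 35¢
Coin 1 (dime, 10¢): balance = 10¢
Coin 2 (quarter, 25¢): balance = 35¢
  → balance >= price → DISPENSE, change = 35 - 35 = 0¢

Answer: DISPENSED after coin 2, change 0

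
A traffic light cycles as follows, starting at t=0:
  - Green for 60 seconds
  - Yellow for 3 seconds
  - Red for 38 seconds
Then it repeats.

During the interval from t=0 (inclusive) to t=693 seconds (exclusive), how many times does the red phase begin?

Cycle = 60+3+38 = 101s
red phase starts at t = k*101 + 63 for k=0,1,2,...
Need k*101+63 < 693 → k < 6.238
k ∈ {0, ..., 6} → 7 starts

Answer: 7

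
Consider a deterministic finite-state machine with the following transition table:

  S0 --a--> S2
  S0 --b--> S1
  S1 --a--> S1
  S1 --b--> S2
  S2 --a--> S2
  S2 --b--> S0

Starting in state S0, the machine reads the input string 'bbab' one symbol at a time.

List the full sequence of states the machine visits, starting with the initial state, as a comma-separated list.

Answer: S0, S1, S2, S2, S0

Derivation:
Start: S0
  read 'b': S0 --b--> S1
  read 'b': S1 --b--> S2
  read 'a': S2 --a--> S2
  read 'b': S2 --b--> S0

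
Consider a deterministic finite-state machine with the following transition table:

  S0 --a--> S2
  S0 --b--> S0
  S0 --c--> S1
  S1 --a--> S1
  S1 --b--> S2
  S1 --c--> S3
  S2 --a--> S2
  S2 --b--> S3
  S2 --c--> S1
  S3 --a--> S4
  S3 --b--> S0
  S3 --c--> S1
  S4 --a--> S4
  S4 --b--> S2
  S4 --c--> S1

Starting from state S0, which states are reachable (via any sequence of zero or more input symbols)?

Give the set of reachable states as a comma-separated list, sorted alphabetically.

BFS from S0:
  visit S0: S0--a-->S2 (new), S0--b-->S0 (seen), S0--c-->S1 (new)
  visit S2: S2--a-->S2 (seen), S2--b-->S3 (new), S2--c-->S1 (seen)
  visit S1: S1--a-->S1 (seen), S1--b-->S2 (seen), S1--c-->S3 (seen)
  visit S3: S3--a-->S4 (new), S3--b-->S0 (seen), S3--c-->S1 (seen)
  visit S4: S4--a-->S4 (seen), S4--b-->S2 (seen), S4--c-->S1 (seen)

Answer: S0, S1, S2, S3, S4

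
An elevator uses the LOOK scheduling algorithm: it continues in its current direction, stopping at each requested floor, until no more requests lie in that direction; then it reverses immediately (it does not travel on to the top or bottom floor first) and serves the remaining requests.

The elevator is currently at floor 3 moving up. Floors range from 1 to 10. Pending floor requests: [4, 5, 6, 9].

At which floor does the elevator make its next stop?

Current floor: 3, direction: up
Requests above: [4, 5, 6, 9]
Requests below: []
Moving up and requests lie above → nearest above is min([4, 5, 6, 9]) = 4

Answer: 4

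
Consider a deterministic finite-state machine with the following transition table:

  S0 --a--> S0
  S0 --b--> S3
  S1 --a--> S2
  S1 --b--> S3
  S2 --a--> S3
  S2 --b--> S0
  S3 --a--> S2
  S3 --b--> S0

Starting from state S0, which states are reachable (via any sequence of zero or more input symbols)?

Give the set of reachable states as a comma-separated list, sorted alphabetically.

Answer: S0, S2, S3

Derivation:
BFS from S0:
  visit S0: S0--a-->S0 (seen), S0--b-->S3 (new)
  visit S3: S3--a-->S2 (new), S3--b-->S0 (seen)
  visit S2: S2--a-->S3 (seen), S2--b-->S0 (seen)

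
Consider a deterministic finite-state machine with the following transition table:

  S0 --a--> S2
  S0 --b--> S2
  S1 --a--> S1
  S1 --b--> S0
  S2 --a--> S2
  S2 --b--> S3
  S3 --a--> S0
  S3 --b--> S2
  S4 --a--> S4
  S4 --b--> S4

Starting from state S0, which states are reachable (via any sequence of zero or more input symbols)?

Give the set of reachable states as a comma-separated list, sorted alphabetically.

BFS from S0:
  visit S0: S0--a-->S2 (new), S0--b-->S2 (seen)
  visit S2: S2--a-->S2 (seen), S2--b-->S3 (new)
  visit S3: S3--a-->S0 (seen), S3--b-->S2 (seen)

Answer: S0, S2, S3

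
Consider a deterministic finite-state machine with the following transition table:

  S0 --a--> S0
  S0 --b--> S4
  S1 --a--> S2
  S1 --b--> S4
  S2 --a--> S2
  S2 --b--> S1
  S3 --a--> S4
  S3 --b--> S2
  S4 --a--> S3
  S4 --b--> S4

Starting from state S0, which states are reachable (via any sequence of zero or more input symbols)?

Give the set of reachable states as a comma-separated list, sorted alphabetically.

Answer: S0, S1, S2, S3, S4

Derivation:
BFS from S0:
  visit S0: S0--a-->S0 (seen), S0--b-->S4 (new)
  visit S4: S4--a-->S3 (new), S4--b-->S4 (seen)
  visit S3: S3--a-->S4 (seen), S3--b-->S2 (new)
  visit S2: S2--a-->S2 (seen), S2--b-->S1 (new)
  visit S1: S1--a-->S2 (seen), S1--b-->S4 (seen)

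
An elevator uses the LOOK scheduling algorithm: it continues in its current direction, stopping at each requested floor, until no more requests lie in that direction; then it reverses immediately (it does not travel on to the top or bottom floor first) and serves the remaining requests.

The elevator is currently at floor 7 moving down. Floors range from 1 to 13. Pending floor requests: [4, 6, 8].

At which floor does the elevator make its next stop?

Answer: 6

Derivation:
Current floor: 7, direction: down
Requests above: [8]
Requests below: [4, 6]
Moving down and requests lie below → nearest below is max([4, 6]) = 6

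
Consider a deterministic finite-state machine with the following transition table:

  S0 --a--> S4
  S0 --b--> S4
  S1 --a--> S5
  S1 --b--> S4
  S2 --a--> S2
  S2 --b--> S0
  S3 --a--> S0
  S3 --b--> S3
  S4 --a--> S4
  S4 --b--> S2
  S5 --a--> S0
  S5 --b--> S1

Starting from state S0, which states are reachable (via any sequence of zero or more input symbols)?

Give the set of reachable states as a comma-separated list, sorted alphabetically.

BFS from S0:
  visit S0: S0--a-->S4 (new), S0--b-->S4 (seen)
  visit S4: S4--a-->S4 (seen), S4--b-->S2 (new)
  visit S2: S2--a-->S2 (seen), S2--b-->S0 (seen)

Answer: S0, S2, S4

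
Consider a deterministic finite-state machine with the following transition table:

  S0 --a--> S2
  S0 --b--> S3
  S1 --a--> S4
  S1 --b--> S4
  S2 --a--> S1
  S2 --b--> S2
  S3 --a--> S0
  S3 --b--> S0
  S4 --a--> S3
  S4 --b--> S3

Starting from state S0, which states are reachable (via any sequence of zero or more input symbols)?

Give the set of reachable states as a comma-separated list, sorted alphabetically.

Answer: S0, S1, S2, S3, S4

Derivation:
BFS from S0:
  visit S0: S0--a-->S2 (new), S0--b-->S3 (new)
  visit S2: S2--a-->S1 (new), S2--b-->S2 (seen)
  visit S3: S3--a-->S0 (seen), S3--b-->S0 (seen)
  visit S1: S1--a-->S4 (new), S1--b-->S4 (seen)
  visit S4: S4--a-->S3 (seen), S4--b-->S3 (seen)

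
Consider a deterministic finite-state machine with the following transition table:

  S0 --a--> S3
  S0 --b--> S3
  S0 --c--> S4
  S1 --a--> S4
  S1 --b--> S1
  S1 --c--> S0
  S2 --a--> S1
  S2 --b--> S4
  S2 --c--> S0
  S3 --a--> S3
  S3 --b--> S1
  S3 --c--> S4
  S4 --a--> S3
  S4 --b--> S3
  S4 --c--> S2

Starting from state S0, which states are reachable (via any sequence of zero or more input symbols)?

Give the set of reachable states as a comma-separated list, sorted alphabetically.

BFS from S0:
  visit S0: S0--a-->S3 (new), S0--b-->S3 (seen), S0--c-->S4 (new)
  visit S3: S3--a-->S3 (seen), S3--b-->S1 (new), S3--c-->S4 (seen)
  visit S4: S4--a-->S3 (seen), S4--b-->S3 (seen), S4--c-->S2 (new)
  visit S1: S1--a-->S4 (seen), S1--b-->S1 (seen), S1--c-->S0 (seen)
  visit S2: S2--a-->S1 (seen), S2--b-->S4 (seen), S2--c-->S0 (seen)

Answer: S0, S1, S2, S3, S4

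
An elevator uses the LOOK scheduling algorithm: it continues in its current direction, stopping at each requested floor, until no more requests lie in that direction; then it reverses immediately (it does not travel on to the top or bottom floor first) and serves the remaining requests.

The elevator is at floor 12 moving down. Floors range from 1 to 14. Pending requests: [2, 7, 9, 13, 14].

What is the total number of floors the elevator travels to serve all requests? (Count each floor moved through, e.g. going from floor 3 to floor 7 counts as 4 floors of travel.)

Start at floor 12 moving down, LOOK stop order: [9, 7, 2, 13, 14]
  12 → 9: |9-12| = 3, total = 3
  9 → 7: |7-9| = 2, total = 5
  7 → 2: |2-7| = 5, total = 10
  2 → 13: |13-2| = 11, total = 21
  13 → 14: |14-13| = 1, total = 22

Answer: 22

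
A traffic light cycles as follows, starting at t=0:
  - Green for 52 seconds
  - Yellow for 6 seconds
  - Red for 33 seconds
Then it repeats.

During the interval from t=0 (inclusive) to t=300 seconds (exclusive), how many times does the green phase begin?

Answer: 4

Derivation:
Cycle = 52+6+33 = 91s
green phase starts at t = k*91 + 0 for k=0,1,2,...
Need k*91+0 < 300 → k < 3.297
k ∈ {0, ..., 3} → 4 starts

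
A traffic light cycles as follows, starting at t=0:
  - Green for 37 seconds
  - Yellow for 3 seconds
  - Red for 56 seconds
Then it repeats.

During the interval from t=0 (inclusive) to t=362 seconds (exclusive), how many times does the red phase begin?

Answer: 4

Derivation:
Cycle = 37+3+56 = 96s
red phase starts at t = k*96 + 40 for k=0,1,2,...
Need k*96+40 < 362 → k < 3.354
k ∈ {0, ..., 3} → 4 starts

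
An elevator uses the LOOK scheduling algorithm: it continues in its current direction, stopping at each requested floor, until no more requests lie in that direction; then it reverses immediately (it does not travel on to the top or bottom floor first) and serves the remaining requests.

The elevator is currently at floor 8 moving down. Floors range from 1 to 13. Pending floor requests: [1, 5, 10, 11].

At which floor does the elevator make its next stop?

Current floor: 8, direction: down
Requests above: [10, 11]
Requests below: [1, 5]
Moving down and requests lie below → nearest below is max([1, 5]) = 5

Answer: 5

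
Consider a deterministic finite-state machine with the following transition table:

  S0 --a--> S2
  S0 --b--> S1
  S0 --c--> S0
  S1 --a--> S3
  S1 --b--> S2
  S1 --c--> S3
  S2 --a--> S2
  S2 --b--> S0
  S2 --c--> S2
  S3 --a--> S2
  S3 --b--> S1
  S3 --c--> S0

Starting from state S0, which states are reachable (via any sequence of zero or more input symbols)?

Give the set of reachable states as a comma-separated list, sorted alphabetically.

BFS from S0:
  visit S0: S0--a-->S2 (new), S0--b-->S1 (new), S0--c-->S0 (seen)
  visit S2: S2--a-->S2 (seen), S2--b-->S0 (seen), S2--c-->S2 (seen)
  visit S1: S1--a-->S3 (new), S1--b-->S2 (seen), S1--c-->S3 (seen)
  visit S3: S3--a-->S2 (seen), S3--b-->S1 (seen), S3--c-->S0 (seen)

Answer: S0, S1, S2, S3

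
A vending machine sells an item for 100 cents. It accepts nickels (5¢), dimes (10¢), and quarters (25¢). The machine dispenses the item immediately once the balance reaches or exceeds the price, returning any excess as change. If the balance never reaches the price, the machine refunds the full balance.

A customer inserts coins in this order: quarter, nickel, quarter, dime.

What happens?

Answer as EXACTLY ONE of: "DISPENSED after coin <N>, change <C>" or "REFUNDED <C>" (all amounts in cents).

Price: 100¢
Coin 1 (quarter, 25¢): balance = 25¢
Coin 2 (nickel, 5¢): balance = 30¢
Coin 3 (quarter, 25¢): balance = 55¢
Coin 4 (dime, 10¢): balance = 65¢
All coins inserted, balance 65¢ < price 100¢ → REFUND 65¢

Answer: REFUNDED 65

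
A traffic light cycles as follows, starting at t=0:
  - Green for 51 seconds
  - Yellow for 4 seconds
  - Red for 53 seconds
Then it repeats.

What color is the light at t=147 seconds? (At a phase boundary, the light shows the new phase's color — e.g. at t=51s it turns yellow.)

Answer: green

Derivation:
Cycle length = 51 + 4 + 53 = 108s
t = 147, phase_t = 147 mod 108 = 39
39 < 51 (green end) → GREEN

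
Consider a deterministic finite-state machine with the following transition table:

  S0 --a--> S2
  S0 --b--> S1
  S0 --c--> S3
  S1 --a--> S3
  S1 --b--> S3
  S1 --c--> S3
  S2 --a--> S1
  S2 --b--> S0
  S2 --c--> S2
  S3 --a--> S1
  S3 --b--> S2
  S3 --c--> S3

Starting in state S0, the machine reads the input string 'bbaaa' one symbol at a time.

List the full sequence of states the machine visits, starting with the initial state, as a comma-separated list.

Start: S0
  read 'b': S0 --b--> S1
  read 'b': S1 --b--> S3
  read 'a': S3 --a--> S1
  read 'a': S1 --a--> S3
  read 'a': S3 --a--> S1

Answer: S0, S1, S3, S1, S3, S1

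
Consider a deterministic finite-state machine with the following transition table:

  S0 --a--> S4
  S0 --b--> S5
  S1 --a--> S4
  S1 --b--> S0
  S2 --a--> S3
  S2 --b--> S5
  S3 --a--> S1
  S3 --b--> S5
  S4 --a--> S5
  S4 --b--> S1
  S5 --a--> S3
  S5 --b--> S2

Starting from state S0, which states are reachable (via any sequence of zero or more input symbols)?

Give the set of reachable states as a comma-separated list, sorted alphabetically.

BFS from S0:
  visit S0: S0--a-->S4 (new), S0--b-->S5 (new)
  visit S4: S4--a-->S5 (seen), S4--b-->S1 (new)
  visit S5: S5--a-->S3 (new), S5--b-->S2 (new)
  visit S1: S1--a-->S4 (seen), S1--b-->S0 (seen)
  visit S3: S3--a-->S1 (seen), S3--b-->S5 (seen)
  visit S2: S2--a-->S3 (seen), S2--b-->S5 (seen)

Answer: S0, S1, S2, S3, S4, S5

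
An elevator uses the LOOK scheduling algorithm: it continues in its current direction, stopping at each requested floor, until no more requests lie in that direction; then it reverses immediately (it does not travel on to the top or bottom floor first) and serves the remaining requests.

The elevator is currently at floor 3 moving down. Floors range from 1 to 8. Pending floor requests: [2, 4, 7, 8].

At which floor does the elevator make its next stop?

Current floor: 3, direction: down
Requests above: [4, 7, 8]
Requests below: [2]
Moving down and requests lie below → nearest below is max([2]) = 2

Answer: 2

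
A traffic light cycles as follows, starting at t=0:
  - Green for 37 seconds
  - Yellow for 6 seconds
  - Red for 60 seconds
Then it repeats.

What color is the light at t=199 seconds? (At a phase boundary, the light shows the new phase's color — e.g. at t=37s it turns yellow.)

Answer: red

Derivation:
Cycle length = 37 + 6 + 60 = 103s
t = 199, phase_t = 199 mod 103 = 96
96 >= 43 → RED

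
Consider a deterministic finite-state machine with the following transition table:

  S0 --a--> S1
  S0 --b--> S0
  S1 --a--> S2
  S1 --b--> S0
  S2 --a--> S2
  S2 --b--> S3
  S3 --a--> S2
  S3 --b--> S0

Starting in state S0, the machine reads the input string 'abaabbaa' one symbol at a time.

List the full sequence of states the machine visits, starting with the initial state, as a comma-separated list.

Answer: S0, S1, S0, S1, S2, S3, S0, S1, S2

Derivation:
Start: S0
  read 'a': S0 --a--> S1
  read 'b': S1 --b--> S0
  read 'a': S0 --a--> S1
  read 'a': S1 --a--> S2
  read 'b': S2 --b--> S3
  read 'b': S3 --b--> S0
  read 'a': S0 --a--> S1
  read 'a': S1 --a--> S2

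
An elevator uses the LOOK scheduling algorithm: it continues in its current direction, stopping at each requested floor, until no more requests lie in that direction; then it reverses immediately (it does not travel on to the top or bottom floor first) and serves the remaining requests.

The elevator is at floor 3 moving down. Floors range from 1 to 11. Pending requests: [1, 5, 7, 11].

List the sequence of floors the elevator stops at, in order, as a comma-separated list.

Current: 3, moving DOWN
Serve below first (descending): [1]
Then reverse, serve above (ascending): [5, 7, 11]

Answer: 1, 5, 7, 11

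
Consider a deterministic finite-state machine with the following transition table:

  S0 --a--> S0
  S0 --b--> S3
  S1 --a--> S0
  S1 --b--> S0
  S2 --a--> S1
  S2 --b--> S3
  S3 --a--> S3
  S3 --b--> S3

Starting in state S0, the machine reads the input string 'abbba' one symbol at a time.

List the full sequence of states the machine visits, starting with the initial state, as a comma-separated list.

Answer: S0, S0, S3, S3, S3, S3

Derivation:
Start: S0
  read 'a': S0 --a--> S0
  read 'b': S0 --b--> S3
  read 'b': S3 --b--> S3
  read 'b': S3 --b--> S3
  read 'a': S3 --a--> S3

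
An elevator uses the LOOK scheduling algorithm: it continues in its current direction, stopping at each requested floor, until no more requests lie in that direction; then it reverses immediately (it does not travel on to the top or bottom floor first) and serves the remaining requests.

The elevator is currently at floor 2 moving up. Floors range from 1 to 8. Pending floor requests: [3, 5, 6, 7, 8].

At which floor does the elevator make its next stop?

Current floor: 2, direction: up
Requests above: [3, 5, 6, 7, 8]
Requests below: []
Moving up and requests lie above → nearest above is min([3, 5, 6, 7, 8]) = 3

Answer: 3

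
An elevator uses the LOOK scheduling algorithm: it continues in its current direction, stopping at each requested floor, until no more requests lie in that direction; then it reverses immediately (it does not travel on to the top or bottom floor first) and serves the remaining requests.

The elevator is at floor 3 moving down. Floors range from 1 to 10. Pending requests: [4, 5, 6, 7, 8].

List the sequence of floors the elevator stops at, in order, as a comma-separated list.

Current: 3, moving DOWN
Serve below first (descending): []
Then reverse, serve above (ascending): [4, 5, 6, 7, 8]

Answer: 4, 5, 6, 7, 8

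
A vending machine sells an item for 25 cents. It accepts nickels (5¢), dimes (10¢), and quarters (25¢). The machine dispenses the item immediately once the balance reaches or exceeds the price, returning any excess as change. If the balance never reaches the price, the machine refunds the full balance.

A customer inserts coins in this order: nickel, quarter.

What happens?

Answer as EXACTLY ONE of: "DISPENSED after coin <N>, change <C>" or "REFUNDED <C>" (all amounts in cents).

Price: 25¢
Coin 1 (nickel, 5¢): balance = 5¢
Coin 2 (quarter, 25¢): balance = 30¢
  → balance >= price → DISPENSE, change = 30 - 25 = 5¢

Answer: DISPENSED after coin 2, change 5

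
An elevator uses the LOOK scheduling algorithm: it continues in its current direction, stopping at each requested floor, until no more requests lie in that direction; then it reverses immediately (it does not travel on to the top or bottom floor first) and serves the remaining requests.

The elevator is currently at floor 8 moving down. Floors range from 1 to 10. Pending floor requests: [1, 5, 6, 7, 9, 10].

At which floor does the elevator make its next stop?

Answer: 7

Derivation:
Current floor: 8, direction: down
Requests above: [9, 10]
Requests below: [1, 5, 6, 7]
Moving down and requests lie below → nearest below is max([1, 5, 6, 7]) = 7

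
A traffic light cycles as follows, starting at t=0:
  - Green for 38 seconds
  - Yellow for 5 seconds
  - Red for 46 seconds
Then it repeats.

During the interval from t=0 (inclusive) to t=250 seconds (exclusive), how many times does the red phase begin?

Answer: 3

Derivation:
Cycle = 38+5+46 = 89s
red phase starts at t = k*89 + 43 for k=0,1,2,...
Need k*89+43 < 250 → k < 2.326
k ∈ {0, ..., 2} → 3 starts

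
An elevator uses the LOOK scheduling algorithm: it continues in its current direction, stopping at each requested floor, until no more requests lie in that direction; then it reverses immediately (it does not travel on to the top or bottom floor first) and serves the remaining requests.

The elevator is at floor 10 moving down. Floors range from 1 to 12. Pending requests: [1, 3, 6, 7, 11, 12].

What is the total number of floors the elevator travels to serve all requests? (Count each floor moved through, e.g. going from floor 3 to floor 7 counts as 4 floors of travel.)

Start at floor 10 moving down, LOOK stop order: [7, 6, 3, 1, 11, 12]
  10 → 7: |7-10| = 3, total = 3
  7 → 6: |6-7| = 1, total = 4
  6 → 3: |3-6| = 3, total = 7
  3 → 1: |1-3| = 2, total = 9
  1 → 11: |11-1| = 10, total = 19
  11 → 12: |12-11| = 1, total = 20

Answer: 20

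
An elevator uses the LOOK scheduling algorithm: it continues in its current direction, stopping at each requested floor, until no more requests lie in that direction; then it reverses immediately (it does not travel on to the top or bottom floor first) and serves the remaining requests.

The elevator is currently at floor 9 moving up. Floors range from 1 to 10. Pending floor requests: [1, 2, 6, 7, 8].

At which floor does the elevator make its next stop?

Current floor: 9, direction: up
Requests above: []
Requests below: [1, 2, 6, 7, 8]
Moving up but no requests above → reverse; nearest below is max([1, 2, 6, 7, 8]) = 8

Answer: 8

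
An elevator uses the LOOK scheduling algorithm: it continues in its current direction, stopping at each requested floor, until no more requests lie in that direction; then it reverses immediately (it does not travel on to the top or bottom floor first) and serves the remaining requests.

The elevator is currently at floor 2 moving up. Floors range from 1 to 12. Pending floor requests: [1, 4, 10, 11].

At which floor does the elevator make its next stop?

Answer: 4

Derivation:
Current floor: 2, direction: up
Requests above: [4, 10, 11]
Requests below: [1]
Moving up and requests lie above → nearest above is min([4, 10, 11]) = 4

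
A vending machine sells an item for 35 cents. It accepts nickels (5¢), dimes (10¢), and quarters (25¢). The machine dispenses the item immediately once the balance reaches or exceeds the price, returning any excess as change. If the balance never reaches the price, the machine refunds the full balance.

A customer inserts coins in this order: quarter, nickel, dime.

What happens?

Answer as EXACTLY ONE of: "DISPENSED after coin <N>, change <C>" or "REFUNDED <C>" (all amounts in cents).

Answer: DISPENSED after coin 3, change 5

Derivation:
Price: 35¢
Coin 1 (quarter, 25¢): balance = 25¢
Coin 2 (nickel, 5¢): balance = 30¢
Coin 3 (dime, 10¢): balance = 40¢
  → balance >= price → DISPENSE, change = 40 - 35 = 5¢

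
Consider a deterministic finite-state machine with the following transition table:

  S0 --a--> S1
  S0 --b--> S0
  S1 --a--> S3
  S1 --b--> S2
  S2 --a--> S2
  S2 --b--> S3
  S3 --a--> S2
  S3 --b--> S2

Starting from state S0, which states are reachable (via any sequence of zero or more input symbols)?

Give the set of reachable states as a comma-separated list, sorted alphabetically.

Answer: S0, S1, S2, S3

Derivation:
BFS from S0:
  visit S0: S0--a-->S1 (new), S0--b-->S0 (seen)
  visit S1: S1--a-->S3 (new), S1--b-->S2 (new)
  visit S3: S3--a-->S2 (seen), S3--b-->S2 (seen)
  visit S2: S2--a-->S2 (seen), S2--b-->S3 (seen)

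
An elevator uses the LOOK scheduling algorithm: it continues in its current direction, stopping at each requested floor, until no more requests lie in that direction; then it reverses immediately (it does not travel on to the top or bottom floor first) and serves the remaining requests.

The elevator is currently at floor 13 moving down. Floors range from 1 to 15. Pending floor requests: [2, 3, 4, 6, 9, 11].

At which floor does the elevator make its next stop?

Answer: 11

Derivation:
Current floor: 13, direction: down
Requests above: []
Requests below: [2, 3, 4, 6, 9, 11]
Moving down and requests lie below → nearest below is max([2, 3, 4, 6, 9, 11]) = 11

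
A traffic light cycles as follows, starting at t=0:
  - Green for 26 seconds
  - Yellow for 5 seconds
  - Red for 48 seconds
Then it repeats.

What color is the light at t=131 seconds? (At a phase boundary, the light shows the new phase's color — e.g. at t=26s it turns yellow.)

Cycle length = 26 + 5 + 48 = 79s
t = 131, phase_t = 131 mod 79 = 52
52 >= 31 → RED

Answer: red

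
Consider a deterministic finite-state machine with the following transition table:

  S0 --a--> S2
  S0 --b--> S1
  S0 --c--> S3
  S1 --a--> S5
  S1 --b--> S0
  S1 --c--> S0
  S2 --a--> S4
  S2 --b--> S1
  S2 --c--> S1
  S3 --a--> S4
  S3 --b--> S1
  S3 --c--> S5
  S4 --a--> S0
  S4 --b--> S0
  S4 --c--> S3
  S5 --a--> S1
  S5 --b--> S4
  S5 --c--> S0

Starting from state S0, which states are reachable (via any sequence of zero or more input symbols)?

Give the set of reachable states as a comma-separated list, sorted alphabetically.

BFS from S0:
  visit S0: S0--a-->S2 (new), S0--b-->S1 (new), S0--c-->S3 (new)
  visit S2: S2--a-->S4 (new), S2--b-->S1 (seen), S2--c-->S1 (seen)
  visit S1: S1--a-->S5 (new), S1--b-->S0 (seen), S1--c-->S0 (seen)
  visit S3: S3--a-->S4 (seen), S3--b-->S1 (seen), S3--c-->S5 (seen)
  visit S4: S4--a-->S0 (seen), S4--b-->S0 (seen), S4--c-->S3 (seen)
  visit S5: S5--a-->S1 (seen), S5--b-->S4 (seen), S5--c-->S0 (seen)

Answer: S0, S1, S2, S3, S4, S5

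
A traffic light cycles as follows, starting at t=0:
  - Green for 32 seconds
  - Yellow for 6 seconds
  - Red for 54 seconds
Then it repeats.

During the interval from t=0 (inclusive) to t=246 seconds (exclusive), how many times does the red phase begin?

Cycle = 32+6+54 = 92s
red phase starts at t = k*92 + 38 for k=0,1,2,...
Need k*92+38 < 246 → k < 2.261
k ∈ {0, ..., 2} → 3 starts

Answer: 3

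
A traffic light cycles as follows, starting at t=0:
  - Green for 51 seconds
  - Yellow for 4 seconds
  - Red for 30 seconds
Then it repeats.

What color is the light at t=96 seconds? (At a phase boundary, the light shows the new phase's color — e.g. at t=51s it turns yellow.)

Answer: green

Derivation:
Cycle length = 51 + 4 + 30 = 85s
t = 96, phase_t = 96 mod 85 = 11
11 < 51 (green end) → GREEN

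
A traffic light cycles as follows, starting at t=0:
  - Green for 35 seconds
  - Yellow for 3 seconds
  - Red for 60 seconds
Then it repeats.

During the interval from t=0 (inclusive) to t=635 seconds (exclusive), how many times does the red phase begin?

Cycle = 35+3+60 = 98s
red phase starts at t = k*98 + 38 for k=0,1,2,...
Need k*98+38 < 635 → k < 6.092
k ∈ {0, ..., 6} → 7 starts

Answer: 7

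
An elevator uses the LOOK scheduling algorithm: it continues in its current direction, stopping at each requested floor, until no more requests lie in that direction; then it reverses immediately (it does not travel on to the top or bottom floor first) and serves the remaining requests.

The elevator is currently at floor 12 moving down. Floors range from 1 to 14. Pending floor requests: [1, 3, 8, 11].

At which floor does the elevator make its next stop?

Current floor: 12, direction: down
Requests above: []
Requests below: [1, 3, 8, 11]
Moving down and requests lie below → nearest below is max([1, 3, 8, 11]) = 11

Answer: 11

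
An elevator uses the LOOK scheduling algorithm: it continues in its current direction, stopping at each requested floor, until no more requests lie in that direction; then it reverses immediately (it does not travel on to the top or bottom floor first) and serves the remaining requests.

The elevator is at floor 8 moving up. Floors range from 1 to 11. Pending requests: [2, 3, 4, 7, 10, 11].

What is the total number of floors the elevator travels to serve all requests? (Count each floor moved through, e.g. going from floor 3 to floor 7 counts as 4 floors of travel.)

Answer: 12

Derivation:
Start at floor 8 moving up, LOOK stop order: [10, 11, 7, 4, 3, 2]
  8 → 10: |10-8| = 2, total = 2
  10 → 11: |11-10| = 1, total = 3
  11 → 7: |7-11| = 4, total = 7
  7 → 4: |4-7| = 3, total = 10
  4 → 3: |3-4| = 1, total = 11
  3 → 2: |2-3| = 1, total = 12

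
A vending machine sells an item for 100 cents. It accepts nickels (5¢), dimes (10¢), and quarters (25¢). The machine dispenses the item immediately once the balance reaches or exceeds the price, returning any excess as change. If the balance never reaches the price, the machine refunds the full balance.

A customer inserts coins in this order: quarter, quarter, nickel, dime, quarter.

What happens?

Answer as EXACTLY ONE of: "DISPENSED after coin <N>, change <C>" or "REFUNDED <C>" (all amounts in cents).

Price: 100¢
Coin 1 (quarter, 25¢): balance = 25¢
Coin 2 (quarter, 25¢): balance = 50¢
Coin 3 (nickel, 5¢): balance = 55¢
Coin 4 (dime, 10¢): balance = 65¢
Coin 5 (quarter, 25¢): balance = 90¢
All coins inserted, balance 90¢ < price 100¢ → REFUND 90¢

Answer: REFUNDED 90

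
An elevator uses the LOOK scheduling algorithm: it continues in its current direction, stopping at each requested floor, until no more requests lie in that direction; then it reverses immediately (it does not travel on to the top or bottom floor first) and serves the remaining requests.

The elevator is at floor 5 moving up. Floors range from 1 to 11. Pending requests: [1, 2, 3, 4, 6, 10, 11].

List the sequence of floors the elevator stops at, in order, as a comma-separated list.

Current: 5, moving UP
Serve above first (ascending): [6, 10, 11]
Then reverse, serve below (descending): [4, 3, 2, 1]

Answer: 6, 10, 11, 4, 3, 2, 1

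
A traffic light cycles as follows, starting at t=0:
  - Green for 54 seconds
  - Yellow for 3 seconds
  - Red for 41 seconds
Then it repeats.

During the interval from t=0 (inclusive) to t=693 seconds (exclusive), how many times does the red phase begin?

Cycle = 54+3+41 = 98s
red phase starts at t = k*98 + 57 for k=0,1,2,...
Need k*98+57 < 693 → k < 6.490
k ∈ {0, ..., 6} → 7 starts

Answer: 7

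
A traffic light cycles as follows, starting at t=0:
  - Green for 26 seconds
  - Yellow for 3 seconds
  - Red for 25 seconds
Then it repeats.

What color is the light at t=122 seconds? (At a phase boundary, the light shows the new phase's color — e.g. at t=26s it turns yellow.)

Cycle length = 26 + 3 + 25 = 54s
t = 122, phase_t = 122 mod 54 = 14
14 < 26 (green end) → GREEN

Answer: green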